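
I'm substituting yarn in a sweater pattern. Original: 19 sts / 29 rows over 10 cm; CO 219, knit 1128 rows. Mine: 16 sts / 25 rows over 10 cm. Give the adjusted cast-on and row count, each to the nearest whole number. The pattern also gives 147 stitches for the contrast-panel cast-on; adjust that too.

Cast on 184 stitches; work 972 rows; contrast-panel cast-on 124 stitches.

Stitches: 219 × 16/19 = 184.42 → 184.
Rows: 1128 × 25/29 = 972.41 → 972.
contrast-panel cast-on: 147 × 16/19 = 123.79 → 124.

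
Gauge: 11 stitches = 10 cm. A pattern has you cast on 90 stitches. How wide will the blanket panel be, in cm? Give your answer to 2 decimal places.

81.82 cm.

11 stitches / 10 cm = 1.1 stitches per cm.
90 / 1.1 = 81.818 cm.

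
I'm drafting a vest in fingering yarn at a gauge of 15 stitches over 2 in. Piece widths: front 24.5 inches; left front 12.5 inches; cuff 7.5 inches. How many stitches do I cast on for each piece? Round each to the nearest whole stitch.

front 184; left front 94; cuff 56.

Rate = 15/2 = 7.5 sts per in.
front: 24.5 × 7.5 = 183.75 → 184.
left front: 12.5 × 7.5 = 93.75 → 94.
cuff: 7.5 × 7.5 = 56.25 → 56.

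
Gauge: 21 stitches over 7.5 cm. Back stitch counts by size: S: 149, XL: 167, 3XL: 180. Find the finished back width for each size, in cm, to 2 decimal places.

21/7.5 = 2.8 sts per cm.
S: 149 / 2.8 = 53.214 → 53.21 cm.
XL: 167 / 2.8 = 59.643 → 59.64 cm.
3XL: 180 / 2.8 = 64.286 → 64.29 cm.

S 53.21 cm; XL 59.64 cm; 3XL 64.29 cm.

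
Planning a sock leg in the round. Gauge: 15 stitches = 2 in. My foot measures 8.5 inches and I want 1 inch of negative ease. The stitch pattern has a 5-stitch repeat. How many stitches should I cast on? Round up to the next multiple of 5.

CO 60 sts.

Finished = 8.5 − 1 = 7.5 inches.
15 / 2 = 7.5 sts/in.
7.5 × 7.5 = 56.25 sts.
Next multiple of 5: 60.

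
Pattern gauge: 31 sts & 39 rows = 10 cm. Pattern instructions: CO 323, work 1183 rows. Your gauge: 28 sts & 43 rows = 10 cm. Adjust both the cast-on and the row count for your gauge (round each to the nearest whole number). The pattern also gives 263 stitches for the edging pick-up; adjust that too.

Cast on 292 stitches; work 1304 rows; edging pick-up 238 stitches.

Stitches: 323 × 28/31 = 291.74 → 292.
Rows: 1183 × 43/39 = 1304.33 → 1304.
edging pick-up: 263 × 28/31 = 237.55 → 238.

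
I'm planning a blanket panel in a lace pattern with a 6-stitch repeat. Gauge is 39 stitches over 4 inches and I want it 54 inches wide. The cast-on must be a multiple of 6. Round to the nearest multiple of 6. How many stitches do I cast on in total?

39 / 4 = 9.75 sts per inch.
54 × 9.75 = 526.50 sts.
Nearest multiple of 6: 528.

Cast on 528 stitches.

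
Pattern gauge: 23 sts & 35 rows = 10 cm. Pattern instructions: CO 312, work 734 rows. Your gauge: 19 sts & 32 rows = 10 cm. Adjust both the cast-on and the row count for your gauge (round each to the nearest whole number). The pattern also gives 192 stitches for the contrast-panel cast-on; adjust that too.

Cast on 258 stitches; work 671 rows; contrast-panel cast-on 159 stitches.

Stitches: 312 × 19/23 = 257.74 → 258.
Rows: 734 × 32/35 = 671.09 → 671.
contrast-panel cast-on: 192 × 19/23 = 158.61 → 159.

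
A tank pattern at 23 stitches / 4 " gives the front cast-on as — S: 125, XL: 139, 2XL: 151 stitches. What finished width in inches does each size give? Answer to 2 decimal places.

23/4 = 5.75 sts per in.
S: 125 / 5.75 = 21.739 → 21.74 in.
XL: 139 / 5.75 = 24.174 → 24.17 in.
2XL: 151 / 5.75 = 26.261 → 26.26 in.

S 21.74 inches; XL 24.17 inches; 2XL 26.26 inches.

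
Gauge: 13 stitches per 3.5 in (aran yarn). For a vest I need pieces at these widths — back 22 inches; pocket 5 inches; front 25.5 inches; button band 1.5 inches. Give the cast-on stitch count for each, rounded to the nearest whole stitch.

Rate = 13/3.5 = 3.714 sts per in.
back: 22 × 3.714 = 81.71 → 82.
pocket: 5 × 3.714 = 18.57 → 19.
front: 25.5 × 3.714 = 94.71 → 95.
button band: 1.5 × 3.714 = 5.57 → 6.

back 82; pocket 19; front 95; button band 6.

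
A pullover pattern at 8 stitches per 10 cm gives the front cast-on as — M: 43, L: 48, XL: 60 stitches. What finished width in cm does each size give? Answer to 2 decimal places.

M 53.75 cm; L 60.00 cm; XL 75.00 cm.

8/10 = 0.8 sts per cm.
M: 43 / 0.8 = 53.750 → 53.75 cm.
L: 48 / 0.8 = 60.000 → 60.00 cm.
XL: 60 / 0.8 = 75.000 → 75.00 cm.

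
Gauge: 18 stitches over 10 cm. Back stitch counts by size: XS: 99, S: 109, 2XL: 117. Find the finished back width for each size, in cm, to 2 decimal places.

XS 55.00 cm; S 60.56 cm; 2XL 65.00 cm.

18/10 = 1.8 sts per cm.
XS: 99 / 1.8 = 55.000 → 55.00 cm.
S: 109 / 1.8 = 60.556 → 60.56 cm.
2XL: 117 / 1.8 = 65.000 → 65.00 cm.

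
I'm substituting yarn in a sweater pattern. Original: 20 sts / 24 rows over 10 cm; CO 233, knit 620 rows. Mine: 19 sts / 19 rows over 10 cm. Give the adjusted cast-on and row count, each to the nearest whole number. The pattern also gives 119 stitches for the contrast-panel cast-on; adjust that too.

Cast on 221 stitches; work 491 rows; contrast-panel cast-on 113 stitches.

Stitches: 233 × 19/20 = 221.35 → 221.
Rows: 620 × 19/24 = 490.83 → 491.
contrast-panel cast-on: 119 × 19/20 = 113.05 → 113.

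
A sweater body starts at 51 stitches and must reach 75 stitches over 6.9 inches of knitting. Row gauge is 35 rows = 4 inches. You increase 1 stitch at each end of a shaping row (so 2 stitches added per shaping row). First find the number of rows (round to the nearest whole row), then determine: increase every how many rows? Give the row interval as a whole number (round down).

Rows = 6.9 × 8.75 = 60.4 → 60 rows.
Stitches to add: 24 → 12 shaping rows (at 2 st each).
60 / 12 = 5.00 → every 5 rows.

Increase every 5th row.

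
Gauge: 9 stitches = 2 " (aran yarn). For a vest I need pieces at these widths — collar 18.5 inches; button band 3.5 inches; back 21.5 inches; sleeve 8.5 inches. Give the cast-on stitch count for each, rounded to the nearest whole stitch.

Rate = 9/2 = 4.5 sts per in.
collar: 18.5 × 4.5 = 83.25 → 83.
button band: 3.5 × 4.5 = 15.75 → 16.
back: 21.5 × 4.5 = 96.75 → 97.
sleeve: 8.5 × 4.5 = 38.25 → 38.

collar 83; button band 16; back 97; sleeve 38.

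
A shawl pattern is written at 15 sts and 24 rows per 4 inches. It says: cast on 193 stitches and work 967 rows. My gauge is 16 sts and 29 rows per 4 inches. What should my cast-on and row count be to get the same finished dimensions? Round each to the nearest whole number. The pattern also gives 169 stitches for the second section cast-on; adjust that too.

Stitches: 193 × 16/15 = 205.87 → 206.
Rows: 967 × 29/24 = 1168.46 → 1168.
second section cast-on: 169 × 16/15 = 180.27 → 180.

Cast on 206 stitches; work 1168 rows; second section cast-on 180 stitches.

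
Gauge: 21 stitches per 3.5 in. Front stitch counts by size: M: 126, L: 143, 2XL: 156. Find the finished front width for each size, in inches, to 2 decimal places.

21/3.5 = 6 sts per in.
M: 126 / 6 = 21.000 → 21.00 in.
L: 143 / 6 = 23.833 → 23.83 in.
2XL: 156 / 6 = 26.000 → 26.00 in.

M 21.00 inches; L 23.83 inches; 2XL 26.00 inches.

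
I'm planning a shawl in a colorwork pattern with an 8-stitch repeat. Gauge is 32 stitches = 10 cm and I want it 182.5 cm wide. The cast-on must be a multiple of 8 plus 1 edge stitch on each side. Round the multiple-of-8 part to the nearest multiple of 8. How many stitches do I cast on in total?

CO 586 sts.

32 / 10 = 3.2 sts per cm.
182.5 × 3.2 = 584.00 sts.
Less 2 edge sts → 582.00 for the repeat.
Nearest multiple of 8: 584.
Add back 2 edge sts → 586.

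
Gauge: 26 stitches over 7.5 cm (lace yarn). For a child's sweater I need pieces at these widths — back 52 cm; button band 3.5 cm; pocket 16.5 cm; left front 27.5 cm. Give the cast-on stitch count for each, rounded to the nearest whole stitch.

back 180; button band 12; pocket 57; left front 95.

Rate = 26/7.5 = 3.467 sts per cm.
back: 52 × 3.467 = 180.27 → 180.
button band: 3.5 × 3.467 = 12.13 → 12.
pocket: 16.5 × 3.467 = 57.20 → 57.
left front: 27.5 × 3.467 = 95.33 → 95.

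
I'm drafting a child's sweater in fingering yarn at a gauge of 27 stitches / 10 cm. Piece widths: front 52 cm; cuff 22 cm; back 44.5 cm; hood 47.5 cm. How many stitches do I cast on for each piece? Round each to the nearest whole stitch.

front 140; cuff 59; back 120; hood 128.

Rate = 27/10 = 2.7 sts per cm.
front: 52 × 2.7 = 140.40 → 140.
cuff: 22 × 2.7 = 59.40 → 59.
back: 44.5 × 2.7 = 120.15 → 120.
hood: 47.5 × 2.7 = 128.25 → 128.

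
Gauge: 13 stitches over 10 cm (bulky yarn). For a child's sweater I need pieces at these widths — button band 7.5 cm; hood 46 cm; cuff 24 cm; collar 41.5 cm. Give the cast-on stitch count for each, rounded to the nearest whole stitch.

Rate = 13/10 = 1.3 sts per cm.
button band: 7.5 × 1.3 = 9.75 → 10.
hood: 46 × 1.3 = 59.80 → 60.
cuff: 24 × 1.3 = 31.20 → 31.
collar: 41.5 × 1.3 = 53.95 → 54.

button band 10; hood 60; cuff 31; collar 54.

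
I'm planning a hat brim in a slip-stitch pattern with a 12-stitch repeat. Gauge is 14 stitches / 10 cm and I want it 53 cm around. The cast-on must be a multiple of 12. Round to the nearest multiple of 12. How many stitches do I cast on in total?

14 / 10 = 1.4 sts per cm.
53 × 1.4 = 74.20 sts.
Nearest multiple of 12: 72.

72 stitches.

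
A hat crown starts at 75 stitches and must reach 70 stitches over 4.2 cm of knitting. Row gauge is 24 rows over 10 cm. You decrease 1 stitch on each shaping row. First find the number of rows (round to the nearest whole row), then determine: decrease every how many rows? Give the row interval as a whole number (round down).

Rows = 4.2 × 2.4 = 10.1 → 10 rows.
Stitches to remove: 5 → 5 shaping rows (at 1 st each).
10 / 5 = 2.00 → every 2 rows.

Decrease every 2nd row.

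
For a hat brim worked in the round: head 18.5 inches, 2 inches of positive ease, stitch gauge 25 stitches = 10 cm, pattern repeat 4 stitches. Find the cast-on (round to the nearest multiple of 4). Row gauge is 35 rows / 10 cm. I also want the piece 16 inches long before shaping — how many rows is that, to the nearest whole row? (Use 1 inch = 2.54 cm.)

Finished = 18.5 + 2 = 20.5 inches.
20.5 inches × 2.54 = 52.07 cm.
25/10 = 2.5 sts per cm; 52.07 × 2.5 = 130.18 sts.
Nearest multiple of 4 → 132.
16 inches = 40.64 cm; × 3.5 = 142.24 → 142 rows.

Cast on 132 stitches; work 142 rows.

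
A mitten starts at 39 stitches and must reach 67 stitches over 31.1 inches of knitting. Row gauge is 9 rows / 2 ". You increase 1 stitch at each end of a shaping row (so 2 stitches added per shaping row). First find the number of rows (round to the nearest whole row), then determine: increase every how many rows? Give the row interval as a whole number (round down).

Rows = 31.1 × 4.5 = 140.0 → 140 rows.
Stitches to add: 28 → 14 shaping rows (at 2 st each).
140 / 14 = 10.00 → every 10 rows.

Increase every 10th row.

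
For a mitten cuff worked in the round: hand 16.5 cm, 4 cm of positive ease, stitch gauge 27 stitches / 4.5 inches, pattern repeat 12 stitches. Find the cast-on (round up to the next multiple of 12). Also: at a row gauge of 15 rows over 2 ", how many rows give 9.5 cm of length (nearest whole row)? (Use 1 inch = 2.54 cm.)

Finished = 16.5 + 4 = 20.5 cm.
20.5 cm × 1/2.54 = 8.07 inches.
27/4.5 = 6 sts per in; 8.07 × 6 = 48.43 sts.
Next multiple of 12 → 60.
9.5 cm = 3.74 inches; × 7.5 = 28.05 → 28 rows.

Cast on 60 stitches; work 28 rows.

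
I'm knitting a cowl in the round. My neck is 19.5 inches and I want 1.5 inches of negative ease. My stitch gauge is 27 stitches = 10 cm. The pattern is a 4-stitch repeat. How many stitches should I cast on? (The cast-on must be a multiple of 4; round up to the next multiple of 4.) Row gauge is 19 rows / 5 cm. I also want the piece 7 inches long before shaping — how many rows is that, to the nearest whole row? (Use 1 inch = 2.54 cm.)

Finished = 19.5 − 1.5 = 18 inches.
18 inches × 2.54 = 45.72 cm.
27/10 = 2.7 sts per cm; 45.72 × 2.7 = 123.44 sts.
Next multiple of 4 → 124.
7 inches = 17.78 cm; × 3.8 = 67.56 → 68 rows.

Cast on 124 stitches; work 68 rows.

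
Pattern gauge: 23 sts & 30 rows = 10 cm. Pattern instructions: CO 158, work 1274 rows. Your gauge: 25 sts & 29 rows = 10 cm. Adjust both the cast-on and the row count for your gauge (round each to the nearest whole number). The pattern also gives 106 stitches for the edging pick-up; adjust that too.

Stitches: 158 × 25/23 = 171.74 → 172.
Rows: 1274 × 29/30 = 1231.53 → 1232.
edging pick-up: 106 × 25/23 = 115.22 → 115.

Cast on 172 stitches; work 1232 rows; edging pick-up 115 stitches.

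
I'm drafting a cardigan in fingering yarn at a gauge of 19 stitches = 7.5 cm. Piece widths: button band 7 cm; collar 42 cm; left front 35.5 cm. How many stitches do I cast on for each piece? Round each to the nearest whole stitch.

Rate = 19/7.5 = 2.533 sts per cm.
button band: 7 × 2.533 = 17.73 → 18.
collar: 42 × 2.533 = 106.40 → 106.
left front: 35.5 × 2.533 = 89.93 → 90.

button band 18; collar 106; left front 90.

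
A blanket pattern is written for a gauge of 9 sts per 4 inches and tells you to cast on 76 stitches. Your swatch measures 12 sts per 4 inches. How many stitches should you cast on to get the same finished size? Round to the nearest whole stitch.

Scale factor = 12 / 9 = 1.333.
76 × 12 / 9 = 101.33 sts.
→ 101 sts.

CO 101 sts.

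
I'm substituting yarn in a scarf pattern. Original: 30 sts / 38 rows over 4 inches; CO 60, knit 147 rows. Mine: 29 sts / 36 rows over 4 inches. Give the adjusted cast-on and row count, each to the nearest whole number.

Stitches: 60 × 29/30 = 58.00 → 58.
Rows: 147 × 36/38 = 139.26 → 139.

Cast on 58 stitches; work 139 rows.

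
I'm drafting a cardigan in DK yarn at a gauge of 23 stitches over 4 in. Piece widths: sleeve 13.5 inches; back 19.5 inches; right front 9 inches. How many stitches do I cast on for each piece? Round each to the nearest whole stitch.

Rate = 23/4 = 5.75 sts per in.
sleeve: 13.5 × 5.75 = 77.62 → 78.
back: 19.5 × 5.75 = 112.12 → 112.
right front: 9 × 5.75 = 51.75 → 52.

sleeve 78; back 112; right front 52.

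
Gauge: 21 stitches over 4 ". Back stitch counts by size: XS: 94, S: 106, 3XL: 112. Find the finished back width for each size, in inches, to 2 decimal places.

21/4 = 5.25 sts per in.
XS: 94 / 5.25 = 17.905 → 17.90 in.
S: 106 / 5.25 = 20.190 → 20.19 in.
3XL: 112 / 5.25 = 21.333 → 21.33 in.

XS 17.90 inches; S 20.19 inches; 3XL 21.33 inches.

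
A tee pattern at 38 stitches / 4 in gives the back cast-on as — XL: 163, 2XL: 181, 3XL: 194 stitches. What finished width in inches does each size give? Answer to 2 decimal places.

XL 17.16 inches; 2XL 19.05 inches; 3XL 20.42 inches.

38/4 = 9.5 sts per in.
XL: 163 / 9.5 = 17.158 → 17.16 in.
2XL: 181 / 9.5 = 19.053 → 19.05 in.
3XL: 194 / 9.5 = 20.421 → 20.42 in.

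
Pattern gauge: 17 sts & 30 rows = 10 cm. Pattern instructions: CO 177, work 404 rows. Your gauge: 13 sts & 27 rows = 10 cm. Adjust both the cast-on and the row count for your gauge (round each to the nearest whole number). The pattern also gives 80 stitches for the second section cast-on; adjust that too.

Stitches: 177 × 13/17 = 135.35 → 135.
Rows: 404 × 27/30 = 363.60 → 364.
second section cast-on: 80 × 13/17 = 61.18 → 61.

Cast on 135 stitches; work 364 rows; second section cast-on 61 stitches.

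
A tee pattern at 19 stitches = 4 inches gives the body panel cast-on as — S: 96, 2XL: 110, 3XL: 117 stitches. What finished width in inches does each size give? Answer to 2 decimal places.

S 20.21 inches; 2XL 23.16 inches; 3XL 24.63 inches.

19/4 = 4.75 sts per in.
S: 96 / 4.75 = 20.211 → 20.21 in.
2XL: 110 / 4.75 = 23.158 → 23.16 in.
3XL: 117 / 4.75 = 24.632 → 24.63 in.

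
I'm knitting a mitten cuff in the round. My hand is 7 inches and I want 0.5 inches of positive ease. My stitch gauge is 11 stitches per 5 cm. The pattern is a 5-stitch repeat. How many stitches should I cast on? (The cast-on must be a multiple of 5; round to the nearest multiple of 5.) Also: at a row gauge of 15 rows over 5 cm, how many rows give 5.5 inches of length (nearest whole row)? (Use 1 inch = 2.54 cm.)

Finished = 7 + 0.5 = 7.5 inches.
7.5 inches × 2.54 = 19.05 cm.
11/5 = 2.2 sts per cm; 19.05 × 2.2 = 41.91 sts.
Nearest multiple of 5 → 40.
5.5 inches = 13.97 cm; × 3 = 41.91 → 42 rows.

Cast on 40 stitches; work 42 rows.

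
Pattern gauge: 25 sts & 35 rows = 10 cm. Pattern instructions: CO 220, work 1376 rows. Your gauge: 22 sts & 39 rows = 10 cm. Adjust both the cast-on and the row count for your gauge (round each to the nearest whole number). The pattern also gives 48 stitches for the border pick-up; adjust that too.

Stitches: 220 × 22/25 = 193.60 → 194.
Rows: 1376 × 39/35 = 1533.26 → 1533.
border pick-up: 48 × 22/25 = 42.24 → 42.

Cast on 194 stitches; work 1533 rows; border pick-up 42 stitches.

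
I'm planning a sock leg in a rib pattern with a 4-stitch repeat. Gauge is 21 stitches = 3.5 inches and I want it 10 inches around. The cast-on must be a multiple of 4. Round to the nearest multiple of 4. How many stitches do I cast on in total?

21 / 3.5 = 6 sts per inch.
10 × 6 = 60.00 sts.
Nearest multiple of 4: 60.

CO 60 sts.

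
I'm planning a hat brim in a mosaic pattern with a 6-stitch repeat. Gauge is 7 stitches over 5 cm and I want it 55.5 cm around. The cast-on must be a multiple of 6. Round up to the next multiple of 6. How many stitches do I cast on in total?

Cast on 78 stitches.

7 / 5 = 1.4 sts per cm.
55.5 × 1.4 = 77.70 sts.
Next multiple of 6: 78.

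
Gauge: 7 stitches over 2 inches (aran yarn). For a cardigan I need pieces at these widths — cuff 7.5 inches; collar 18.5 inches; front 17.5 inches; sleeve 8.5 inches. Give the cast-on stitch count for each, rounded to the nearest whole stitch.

Rate = 7/2 = 3.5 sts per in.
cuff: 7.5 × 3.5 = 26.25 → 26.
collar: 18.5 × 3.5 = 64.75 → 65.
front: 17.5 × 3.5 = 61.25 → 61.
sleeve: 8.5 × 3.5 = 29.75 → 30.

cuff 26; collar 65; front 61; sleeve 30.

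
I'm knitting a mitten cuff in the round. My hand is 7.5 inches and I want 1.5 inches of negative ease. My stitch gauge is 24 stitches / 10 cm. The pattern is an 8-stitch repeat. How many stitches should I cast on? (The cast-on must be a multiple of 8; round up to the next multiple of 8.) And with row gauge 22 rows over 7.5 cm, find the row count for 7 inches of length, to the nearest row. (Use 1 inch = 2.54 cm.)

Finished = 7.5 − 1.5 = 6 inches.
6 inches × 2.54 = 15.24 cm.
24/10 = 2.4 sts per cm; 15.24 × 2.4 = 36.58 sts.
Next multiple of 8 → 40.
7 inches = 17.78 cm; × 2.933 = 52.15 → 52 rows.

Cast on 40 stitches; work 52 rows.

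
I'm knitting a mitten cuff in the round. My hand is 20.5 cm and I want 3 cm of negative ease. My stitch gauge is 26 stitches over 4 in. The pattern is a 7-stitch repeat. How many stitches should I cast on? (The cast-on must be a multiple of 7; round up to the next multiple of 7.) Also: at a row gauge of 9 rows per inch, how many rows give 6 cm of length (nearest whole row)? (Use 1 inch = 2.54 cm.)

Finished = 20.5 − 3 = 17.5 cm.
17.5 cm × 1/2.54 = 6.89 inches.
26/4 = 6.5 sts per in; 6.89 × 6.5 = 44.78 sts.
Next multiple of 7 → 49.
6 cm = 2.36 inches; × 9 = 21.26 → 21 rows.

Cast on 49 stitches; work 21 rows.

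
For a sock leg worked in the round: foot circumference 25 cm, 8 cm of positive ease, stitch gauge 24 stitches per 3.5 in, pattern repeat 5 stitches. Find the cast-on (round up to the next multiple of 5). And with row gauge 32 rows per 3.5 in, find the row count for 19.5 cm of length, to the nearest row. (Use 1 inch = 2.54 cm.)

Finished = 25 + 8 = 33 cm.
33 cm × 1/2.54 = 12.99 inches.
24/3.5 = 6.857 sts per in; 12.99 × 6.857 = 89.09 sts.
Next multiple of 5 → 90.
19.5 cm = 7.68 inches; × 9.143 = 70.19 → 70 rows.

Cast on 90 stitches; work 70 rows.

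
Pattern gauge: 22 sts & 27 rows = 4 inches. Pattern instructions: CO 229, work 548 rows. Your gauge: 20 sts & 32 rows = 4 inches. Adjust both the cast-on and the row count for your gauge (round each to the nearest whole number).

Stitches: 229 × 20/22 = 208.18 → 208.
Rows: 548 × 32/27 = 649.48 → 649.

Cast on 208 stitches; work 649 rows.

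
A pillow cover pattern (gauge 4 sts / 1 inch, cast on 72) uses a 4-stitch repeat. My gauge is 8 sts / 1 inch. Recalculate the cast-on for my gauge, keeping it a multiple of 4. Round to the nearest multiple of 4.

72 × 8 / 4 = 144.00.
Nearest multiple of 4: 144.

144 stitches.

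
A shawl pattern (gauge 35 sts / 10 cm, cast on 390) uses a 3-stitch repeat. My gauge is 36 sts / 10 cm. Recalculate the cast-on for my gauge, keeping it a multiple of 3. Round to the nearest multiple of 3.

390 × 36 / 35 = 401.14.
Nearest multiple of 3: 402.

CO 402 sts.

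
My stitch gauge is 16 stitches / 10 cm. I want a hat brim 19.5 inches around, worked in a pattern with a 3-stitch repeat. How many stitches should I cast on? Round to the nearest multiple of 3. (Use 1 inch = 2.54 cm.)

19.5 in = 19.5 × 2.54 = 49.53 cm.
16 / 10 = 1.6 sts/cm.
49.53 × 1.6 = 79.25 sts.
→ 78.

78 stitches.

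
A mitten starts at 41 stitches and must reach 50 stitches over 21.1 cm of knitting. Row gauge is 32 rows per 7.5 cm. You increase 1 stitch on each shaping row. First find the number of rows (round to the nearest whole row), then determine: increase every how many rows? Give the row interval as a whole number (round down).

Rows = 21.1 × 4.267 = 90.0 → 90 rows.
Stitches to add: 9 → 9 shaping rows (at 1 st each).
90 / 9 = 10.00 → every 10 rows.

Increase every 10th row.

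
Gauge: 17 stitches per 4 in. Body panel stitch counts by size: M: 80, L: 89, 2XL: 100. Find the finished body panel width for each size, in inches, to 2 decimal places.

17/4 = 4.25 sts per in.
M: 80 / 4.25 = 18.824 → 18.82 in.
L: 89 / 4.25 = 20.941 → 20.94 in.
2XL: 100 / 4.25 = 23.529 → 23.53 in.

M 18.82 inches; L 20.94 inches; 2XL 23.53 inches.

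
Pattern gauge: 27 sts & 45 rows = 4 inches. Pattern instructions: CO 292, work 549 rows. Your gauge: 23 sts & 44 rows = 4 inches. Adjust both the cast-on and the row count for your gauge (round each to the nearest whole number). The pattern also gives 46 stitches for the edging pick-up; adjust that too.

Stitches: 292 × 23/27 = 248.74 → 249.
Rows: 549 × 44/45 = 536.80 → 537.
edging pick-up: 46 × 23/27 = 39.19 → 39.

Cast on 249 stitches; work 537 rows; edging pick-up 39 stitches.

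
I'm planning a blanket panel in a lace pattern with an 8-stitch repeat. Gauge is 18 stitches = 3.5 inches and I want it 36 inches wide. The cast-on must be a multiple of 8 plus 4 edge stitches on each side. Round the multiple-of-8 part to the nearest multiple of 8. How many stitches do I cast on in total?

18 / 3.5 = 5.143 sts per inch.
36 × 5.143 = 185.14 sts.
Less 8 edge sts → 177.14 for the repeat.
Nearest multiple of 8: 176.
Add back 8 edge sts → 184.

Cast on 184 stitches.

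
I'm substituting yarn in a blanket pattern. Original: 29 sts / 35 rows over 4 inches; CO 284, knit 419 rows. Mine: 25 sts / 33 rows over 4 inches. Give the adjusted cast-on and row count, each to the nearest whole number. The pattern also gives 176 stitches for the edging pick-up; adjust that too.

Cast on 245 stitches; work 395 rows; edging pick-up 152 stitches.

Stitches: 284 × 25/29 = 244.83 → 245.
Rows: 419 × 33/35 = 395.06 → 395.
edging pick-up: 176 × 25/29 = 151.72 → 152.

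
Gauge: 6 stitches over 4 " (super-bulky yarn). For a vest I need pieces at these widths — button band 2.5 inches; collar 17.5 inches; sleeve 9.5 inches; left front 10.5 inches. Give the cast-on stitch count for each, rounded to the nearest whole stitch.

button band 4; collar 26; sleeve 14; left front 16.

Rate = 6/4 = 1.5 sts per in.
button band: 2.5 × 1.5 = 3.75 → 4.
collar: 17.5 × 1.5 = 26.25 → 26.
sleeve: 9.5 × 1.5 = 14.25 → 14.
left front: 10.5 × 1.5 = 15.75 → 16.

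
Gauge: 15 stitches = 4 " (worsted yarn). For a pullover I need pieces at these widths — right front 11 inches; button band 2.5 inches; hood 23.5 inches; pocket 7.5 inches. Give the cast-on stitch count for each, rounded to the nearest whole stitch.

right front 41; button band 9; hood 88; pocket 28.

Rate = 15/4 = 3.75 sts per in.
right front: 11 × 3.75 = 41.25 → 41.
button band: 2.5 × 3.75 = 9.38 → 9.
hood: 23.5 × 3.75 = 88.12 → 88.
pocket: 7.5 × 3.75 = 28.12 → 28.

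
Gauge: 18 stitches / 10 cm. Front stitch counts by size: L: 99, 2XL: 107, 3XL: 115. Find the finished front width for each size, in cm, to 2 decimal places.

L 55.00 cm; 2XL 59.44 cm; 3XL 63.89 cm.

18/10 = 1.8 sts per cm.
L: 99 / 1.8 = 55.000 → 55.00 cm.
2XL: 107 / 1.8 = 59.444 → 59.44 cm.
3XL: 115 / 1.8 = 63.889 → 63.89 cm.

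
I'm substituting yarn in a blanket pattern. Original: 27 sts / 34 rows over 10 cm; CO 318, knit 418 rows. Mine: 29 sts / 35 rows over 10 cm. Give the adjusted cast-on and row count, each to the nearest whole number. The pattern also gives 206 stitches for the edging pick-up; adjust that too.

Cast on 342 stitches; work 430 rows; edging pick-up 221 stitches.

Stitches: 318 × 29/27 = 341.56 → 342.
Rows: 418 × 35/34 = 430.29 → 430.
edging pick-up: 206 × 29/27 = 221.26 → 221.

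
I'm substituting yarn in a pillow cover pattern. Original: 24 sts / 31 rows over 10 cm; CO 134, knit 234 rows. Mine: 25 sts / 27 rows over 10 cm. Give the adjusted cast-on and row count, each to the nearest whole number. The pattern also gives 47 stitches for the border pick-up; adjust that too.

Stitches: 134 × 25/24 = 139.58 → 140.
Rows: 234 × 27/31 = 203.81 → 204.
border pick-up: 47 × 25/24 = 48.96 → 49.

Cast on 140 stitches; work 204 rows; border pick-up 49 stitches.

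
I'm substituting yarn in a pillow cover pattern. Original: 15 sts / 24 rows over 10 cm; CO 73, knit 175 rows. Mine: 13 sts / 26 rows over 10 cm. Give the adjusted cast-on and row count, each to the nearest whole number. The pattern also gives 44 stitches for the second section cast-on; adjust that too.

Cast on 63 stitches; work 190 rows; second section cast-on 38 stitches.

Stitches: 73 × 13/15 = 63.27 → 63.
Rows: 175 × 26/24 = 189.58 → 190.
second section cast-on: 44 × 13/15 = 38.13 → 38.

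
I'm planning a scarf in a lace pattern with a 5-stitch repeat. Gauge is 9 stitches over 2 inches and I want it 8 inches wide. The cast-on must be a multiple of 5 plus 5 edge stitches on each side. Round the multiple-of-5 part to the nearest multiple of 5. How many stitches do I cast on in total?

Cast on 35 stitches.

9 / 2 = 4.5 sts per inch.
8 × 4.5 = 36.00 sts.
Less 10 edge sts → 26.00 for the repeat.
Nearest multiple of 5: 25.
Add back 10 edge sts → 35.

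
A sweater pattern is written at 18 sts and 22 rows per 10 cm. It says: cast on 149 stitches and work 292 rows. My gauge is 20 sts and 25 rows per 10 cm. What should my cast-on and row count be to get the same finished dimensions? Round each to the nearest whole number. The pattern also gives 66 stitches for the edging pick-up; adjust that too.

Cast on 166 stitches; work 332 rows; edging pick-up 73 stitches.

Stitches: 149 × 20/18 = 165.56 → 166.
Rows: 292 × 25/22 = 331.82 → 332.
edging pick-up: 66 × 20/18 = 73.33 → 73.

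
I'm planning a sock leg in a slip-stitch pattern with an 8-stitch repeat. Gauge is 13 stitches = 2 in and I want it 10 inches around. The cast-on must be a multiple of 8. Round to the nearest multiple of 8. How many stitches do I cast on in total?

13 / 2 = 6.5 sts per inch.
10 × 6.5 = 65.00 sts.
Nearest multiple of 8: 64.

64 stitches.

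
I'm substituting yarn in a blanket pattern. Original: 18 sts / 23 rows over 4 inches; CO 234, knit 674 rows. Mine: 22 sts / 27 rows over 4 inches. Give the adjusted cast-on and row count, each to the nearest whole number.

Cast on 286 stitches; work 791 rows.

Stitches: 234 × 22/18 = 286.00 → 286.
Rows: 674 × 27/23 = 791.22 → 791.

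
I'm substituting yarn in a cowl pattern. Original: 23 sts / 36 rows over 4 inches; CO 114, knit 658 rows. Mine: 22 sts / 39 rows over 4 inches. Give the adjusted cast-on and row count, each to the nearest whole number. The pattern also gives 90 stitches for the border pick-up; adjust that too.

Stitches: 114 × 22/23 = 109.04 → 109.
Rows: 658 × 39/36 = 712.83 → 713.
border pick-up: 90 × 22/23 = 86.09 → 86.

Cast on 109 stitches; work 713 rows; border pick-up 86 stitches.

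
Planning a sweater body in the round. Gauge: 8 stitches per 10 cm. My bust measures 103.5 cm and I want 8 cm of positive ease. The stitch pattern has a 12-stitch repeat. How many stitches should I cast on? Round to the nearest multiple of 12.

Finished = 103.5 + 8 = 111.5 cm.
8 / 10 = 0.8 sts/cm.
111.5 × 0.8 = 89.20 sts.
Nearest multiple of 12: 84.

84 stitches.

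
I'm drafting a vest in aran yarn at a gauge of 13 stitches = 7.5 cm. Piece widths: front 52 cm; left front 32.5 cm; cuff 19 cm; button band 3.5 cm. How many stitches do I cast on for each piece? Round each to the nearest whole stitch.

front 90; left front 56; cuff 33; button band 6.

Rate = 13/7.5 = 1.733 sts per cm.
front: 52 × 1.733 = 90.13 → 90.
left front: 32.5 × 1.733 = 56.33 → 56.
cuff: 19 × 1.733 = 32.93 → 33.
button band: 3.5 × 1.733 = 6.07 → 6.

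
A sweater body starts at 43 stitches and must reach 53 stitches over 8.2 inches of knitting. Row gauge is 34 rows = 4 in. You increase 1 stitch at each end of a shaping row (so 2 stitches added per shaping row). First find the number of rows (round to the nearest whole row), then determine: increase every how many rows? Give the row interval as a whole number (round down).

Rows = 8.2 × 8.5 = 69.7 → 70 rows.
Stitches to add: 10 → 5 shaping rows (at 2 st each).
70 / 5 = 14.00 → every 14 rows.

Increase every 14th row.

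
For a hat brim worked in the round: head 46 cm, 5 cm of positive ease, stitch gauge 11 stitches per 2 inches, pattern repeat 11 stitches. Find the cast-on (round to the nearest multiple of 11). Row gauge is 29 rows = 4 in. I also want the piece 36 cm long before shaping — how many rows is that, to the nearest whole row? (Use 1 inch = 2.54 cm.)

Finished = 46 + 5 = 51 cm.
51 cm × 1/2.54 = 20.08 inches.
11/2 = 5.5 sts per in; 20.08 × 5.5 = 110.43 sts.
Nearest multiple of 11 → 110.
36 cm = 14.17 inches; × 7.25 = 102.76 → 103 rows.

Cast on 110 stitches; work 103 rows.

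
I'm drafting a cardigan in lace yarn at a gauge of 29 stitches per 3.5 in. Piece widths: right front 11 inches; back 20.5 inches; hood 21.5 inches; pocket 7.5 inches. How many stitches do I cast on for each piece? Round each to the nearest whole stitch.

Rate = 29/3.5 = 8.286 sts per in.
right front: 11 × 8.286 = 91.14 → 91.
back: 20.5 × 8.286 = 169.86 → 170.
hood: 21.5 × 8.286 = 178.14 → 178.
pocket: 7.5 × 8.286 = 62.14 → 62.

right front 91; back 170; hood 178; pocket 62.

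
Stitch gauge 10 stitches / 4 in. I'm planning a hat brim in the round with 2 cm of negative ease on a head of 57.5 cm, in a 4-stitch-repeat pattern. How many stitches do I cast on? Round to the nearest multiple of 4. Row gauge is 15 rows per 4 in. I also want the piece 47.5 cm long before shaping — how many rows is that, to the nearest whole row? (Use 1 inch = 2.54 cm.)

Finished = 57.5 − 2 = 55.5 cm.
55.5 cm × 1/2.54 = 21.85 inches.
10/4 = 2.5 sts per in; 21.85 × 2.5 = 54.63 sts.
Nearest multiple of 4 → 56.
47.5 cm = 18.70 inches; × 3.75 = 70.13 → 70 rows.

Cast on 56 stitches; work 70 rows.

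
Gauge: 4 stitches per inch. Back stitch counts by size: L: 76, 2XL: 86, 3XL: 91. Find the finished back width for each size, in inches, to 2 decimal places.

L 19.00 inches; 2XL 21.50 inches; 3XL 22.75 inches.

4/1 = 4 sts per in.
L: 76 / 4 = 19.000 → 19.00 in.
2XL: 86 / 4 = 21.500 → 21.50 in.
3XL: 91 / 4 = 22.750 → 22.75 in.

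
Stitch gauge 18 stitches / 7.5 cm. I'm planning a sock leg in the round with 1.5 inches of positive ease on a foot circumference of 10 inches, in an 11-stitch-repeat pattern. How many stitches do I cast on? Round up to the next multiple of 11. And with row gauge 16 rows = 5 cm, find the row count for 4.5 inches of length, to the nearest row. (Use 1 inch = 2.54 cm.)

Cast on 77 stitches; work 37 rows.

Finished = 10 + 1.5 = 11.5 inches.
11.5 inches × 2.54 = 29.21 cm.
18/7.5 = 2.4 sts per cm; 29.21 × 2.4 = 70.10 sts.
Next multiple of 11 → 77.
4.5 inches = 11.43 cm; × 3.2 = 36.58 → 37 rows.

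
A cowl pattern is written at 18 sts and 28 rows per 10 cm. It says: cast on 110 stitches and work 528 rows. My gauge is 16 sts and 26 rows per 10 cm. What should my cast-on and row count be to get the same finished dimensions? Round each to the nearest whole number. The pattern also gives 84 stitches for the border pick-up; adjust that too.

Stitches: 110 × 16/18 = 97.78 → 98.
Rows: 528 × 26/28 = 490.29 → 490.
border pick-up: 84 × 16/18 = 74.67 → 75.

Cast on 98 stitches; work 490 rows; border pick-up 75 stitches.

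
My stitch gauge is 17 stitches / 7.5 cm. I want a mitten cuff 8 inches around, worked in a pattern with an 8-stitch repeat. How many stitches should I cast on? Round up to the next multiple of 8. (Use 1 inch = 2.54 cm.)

8 in = 8 × 2.54 = 20.32 cm.
17 / 7.5 = 2.267 sts/cm.
20.32 × 2.267 = 46.06 sts.
→ 48.

48 stitches.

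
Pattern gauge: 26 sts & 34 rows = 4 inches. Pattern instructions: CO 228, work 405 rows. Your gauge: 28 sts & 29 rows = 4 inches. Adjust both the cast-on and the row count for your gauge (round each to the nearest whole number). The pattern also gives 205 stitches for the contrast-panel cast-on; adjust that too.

Cast on 246 stitches; work 345 rows; contrast-panel cast-on 221 stitches.

Stitches: 228 × 28/26 = 245.54 → 246.
Rows: 405 × 29/34 = 345.44 → 345.
contrast-panel cast-on: 205 × 28/26 = 220.77 → 221.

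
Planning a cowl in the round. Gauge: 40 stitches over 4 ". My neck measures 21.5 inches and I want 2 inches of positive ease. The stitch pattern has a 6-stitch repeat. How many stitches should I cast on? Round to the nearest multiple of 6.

Finished = 21.5 + 2 = 23.5 inches.
40 / 4 = 10 sts/in.
23.5 × 10 = 235.00 sts.
Nearest multiple of 6: 234.

Cast on 234 stitches.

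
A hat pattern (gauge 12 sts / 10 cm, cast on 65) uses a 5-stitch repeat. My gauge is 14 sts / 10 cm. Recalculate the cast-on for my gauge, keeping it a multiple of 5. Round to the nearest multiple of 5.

Cast on 75 stitches.

65 × 14 / 12 = 75.83.
Nearest multiple of 5: 75.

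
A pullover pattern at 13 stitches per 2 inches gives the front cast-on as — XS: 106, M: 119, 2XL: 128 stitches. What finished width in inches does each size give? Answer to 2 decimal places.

XS 16.31 inches; M 18.31 inches; 2XL 19.69 inches.

13/2 = 6.5 sts per in.
XS: 106 / 6.5 = 16.308 → 16.31 in.
M: 119 / 6.5 = 18.308 → 18.31 in.
2XL: 128 / 6.5 = 19.692 → 19.69 in.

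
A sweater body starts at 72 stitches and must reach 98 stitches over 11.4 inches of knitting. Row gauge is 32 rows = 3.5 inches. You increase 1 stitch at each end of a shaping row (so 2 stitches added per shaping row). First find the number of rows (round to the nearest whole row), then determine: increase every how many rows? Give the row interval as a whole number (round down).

Increase every 8th row.

Rows = 11.4 × 9.143 = 104.2 → 104 rows.
Stitches to add: 26 → 13 shaping rows (at 2 st each).
104 / 13 = 8.00 → every 8 rows.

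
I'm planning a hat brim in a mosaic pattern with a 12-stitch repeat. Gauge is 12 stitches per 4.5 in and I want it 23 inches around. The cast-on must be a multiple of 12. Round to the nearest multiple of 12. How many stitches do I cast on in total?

CO 60 sts.

12 / 4.5 = 2.667 sts per inch.
23 × 2.667 = 61.33 sts.
Nearest multiple of 12: 60.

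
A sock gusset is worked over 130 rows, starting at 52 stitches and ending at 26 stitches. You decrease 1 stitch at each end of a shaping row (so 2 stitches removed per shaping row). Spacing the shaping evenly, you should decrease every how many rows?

Decrease every 10th row.

Stitches to remove: |26 − 52| = 26.
Shaping rows needed: 26 / 2 = 13.
130 rows / 13 = every 10 rows.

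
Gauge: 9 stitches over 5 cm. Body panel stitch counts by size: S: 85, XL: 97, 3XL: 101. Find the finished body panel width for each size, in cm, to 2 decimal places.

9/5 = 1.8 sts per cm.
S: 85 / 1.8 = 47.222 → 47.22 cm.
XL: 97 / 1.8 = 53.889 → 53.89 cm.
3XL: 101 / 1.8 = 56.111 → 56.11 cm.

S 47.22 cm; XL 53.89 cm; 3XL 56.11 cm.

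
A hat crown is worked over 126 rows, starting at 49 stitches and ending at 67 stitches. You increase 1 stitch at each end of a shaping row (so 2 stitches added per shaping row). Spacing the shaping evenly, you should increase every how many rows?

Stitches to add: |67 − 49| = 18.
Shaping rows needed: 18 / 2 = 9.
126 rows / 9 = every 14 rows.

Increase every 14th row.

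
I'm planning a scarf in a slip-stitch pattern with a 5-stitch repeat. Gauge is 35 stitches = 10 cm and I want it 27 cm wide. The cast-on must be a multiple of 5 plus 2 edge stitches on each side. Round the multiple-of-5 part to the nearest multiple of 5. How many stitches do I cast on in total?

35 / 10 = 3.5 sts per cm.
27 × 3.5 = 94.50 sts.
Less 4 edge sts → 90.50 for the repeat.
Nearest multiple of 5: 90.
Add back 4 edge sts → 94.

94 stitches.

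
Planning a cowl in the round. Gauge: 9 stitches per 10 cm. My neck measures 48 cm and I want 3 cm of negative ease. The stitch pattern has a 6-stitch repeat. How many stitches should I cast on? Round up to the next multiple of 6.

Finished = 48 − 3 = 45 cm.
9 / 10 = 0.9 sts/cm.
45 × 0.9 = 40.50 sts.
Next multiple of 6: 42.

CO 42 sts.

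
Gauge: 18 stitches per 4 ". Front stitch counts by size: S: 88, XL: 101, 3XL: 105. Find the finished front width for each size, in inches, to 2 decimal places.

18/4 = 4.5 sts per in.
S: 88 / 4.5 = 19.556 → 19.56 in.
XL: 101 / 4.5 = 22.444 → 22.44 in.
3XL: 105 / 4.5 = 23.333 → 23.33 in.

S 19.56 inches; XL 22.44 inches; 3XL 23.33 inches.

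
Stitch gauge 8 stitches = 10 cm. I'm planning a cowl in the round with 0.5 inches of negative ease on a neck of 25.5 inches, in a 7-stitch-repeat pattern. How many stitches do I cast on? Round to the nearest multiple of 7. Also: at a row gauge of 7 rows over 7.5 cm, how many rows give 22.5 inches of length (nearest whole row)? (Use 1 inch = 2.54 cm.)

Cast on 49 stitches; work 53 rows.

Finished = 25.5 − 0.5 = 25 inches.
25 inches × 2.54 = 63.50 cm.
8/10 = 0.8 sts per cm; 63.50 × 0.8 = 50.80 sts.
Nearest multiple of 7 → 49.
22.5 inches = 57.15 cm; × 0.933 = 53.34 → 53 rows.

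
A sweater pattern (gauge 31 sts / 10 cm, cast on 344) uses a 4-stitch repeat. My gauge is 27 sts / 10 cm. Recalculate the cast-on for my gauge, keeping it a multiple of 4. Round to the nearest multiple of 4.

CO 300 sts.

344 × 27 / 31 = 299.61.
Nearest multiple of 4: 300.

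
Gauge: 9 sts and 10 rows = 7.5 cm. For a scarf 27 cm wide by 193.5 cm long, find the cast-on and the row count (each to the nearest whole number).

Cast on 32 stitches and work 258 rows.

Stitch gauge = 9/7.5 = 1.2 sts/cm; 27 × 1.2 = 32.40 → 32 sts.
Row gauge = 10/7.5 = 1.333 rows/cm; 193.5 × 1.333 = 258.00 → 258 rows.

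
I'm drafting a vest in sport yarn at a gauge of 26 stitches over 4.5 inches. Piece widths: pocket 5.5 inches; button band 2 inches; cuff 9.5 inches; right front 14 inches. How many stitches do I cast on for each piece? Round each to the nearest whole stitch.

pocket 32; button band 12; cuff 55; right front 81.

Rate = 26/4.5 = 5.778 sts per in.
pocket: 5.5 × 5.778 = 31.78 → 32.
button band: 2 × 5.778 = 11.56 → 12.
cuff: 9.5 × 5.778 = 54.89 → 55.
right front: 14 × 5.778 = 80.89 → 81.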